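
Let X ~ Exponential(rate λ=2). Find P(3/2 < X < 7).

P(3/2 < X < 7) = ∫_{3/2}^{7} f(x) dx
where f(x) = 2 e^{- 2 x}
= - \frac{1 - e^{11}}{e^{14}}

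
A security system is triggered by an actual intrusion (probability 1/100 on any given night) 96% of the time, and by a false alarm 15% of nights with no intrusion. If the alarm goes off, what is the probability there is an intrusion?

Let D = the rare event, + = positive/flagged.
P(D) = 1/100
P(+|D) = 96/100 = 24/25
P(+|D') = 15/100 = 3/20
P(+) = P(+|D)P(D) + P(+|D')P(D')
     = \frac{24}{25} × \frac{1}{100} + \frac{3}{20} × \frac{99}{100}
     = \frac{1581}{10000}
P(D|+) = P(+|D)P(D)/P(+) = \frac{32}{527}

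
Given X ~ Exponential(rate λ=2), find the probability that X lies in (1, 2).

P(1 < X < 2) = ∫_{1}^{2} f(x) dx
where f(x) = 2 e^{- 2 x}
= - \frac{1 - e^{2}}{e^{4}}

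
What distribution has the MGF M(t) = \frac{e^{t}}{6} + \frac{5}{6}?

The MGF M(t) = \frac{e^{t}}{6} + \frac{5}{6} is the standard form for the Bernoulli distribution.
Comparing with the known MGF formula identifies: Bernoulli(p=1/6)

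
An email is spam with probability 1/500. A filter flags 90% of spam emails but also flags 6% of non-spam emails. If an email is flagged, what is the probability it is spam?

Let D = the rare event, + = positive/flagged.
P(D) = 1/500
P(+|D) = 90/100 = 9/10
P(+|D') = 6/100 = 3/50
P(+) = P(+|D)P(D) + P(+|D')P(D')
     = \frac{9}{10} × \frac{1}{500} + \frac{3}{50} × \frac{499}{500}
     = \frac{771}{12500}
P(D|+) = P(+|D)P(D)/P(+) = \frac{15}{514}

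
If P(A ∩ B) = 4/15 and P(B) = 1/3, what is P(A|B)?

P(A|B) = P(A ∩ B) / P(B)
= (4/15) / (1/3)
= 4/5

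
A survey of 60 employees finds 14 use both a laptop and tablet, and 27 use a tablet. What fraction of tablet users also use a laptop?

P(A ∩ B) = 14/60 = 7/30
P(B) = 27/60 = 9/20
P(A|B) = P(A ∩ B) / P(B) = (7/30) / (9/20) = 14/27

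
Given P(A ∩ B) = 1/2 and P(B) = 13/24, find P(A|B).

P(A|B) = P(A ∩ B) / P(B)
= (1/2) / (13/24)
= 12/13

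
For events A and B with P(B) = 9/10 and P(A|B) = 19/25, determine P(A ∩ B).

By definition, P(A|B) = P(A ∩ B) / P(B)
So P(A ∩ B) = P(A|B) × P(B)
= 19/25 × 9/10
= 171/250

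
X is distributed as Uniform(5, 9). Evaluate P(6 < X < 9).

P(6 < X < 9) = ∫_{6}^{9} f(x) dx
where f(x) = \frac{1}{4}
= \frac{3}{4}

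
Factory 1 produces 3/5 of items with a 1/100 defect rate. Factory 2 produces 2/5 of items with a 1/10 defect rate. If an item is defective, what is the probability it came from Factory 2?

Using Bayes' theorem:
P(F1) = 3/5, P(D|F1) = 1/100
P(F2) = 2/5, P(D|F2) = 1/10
P(D) = P(D|F1)P(F1) + P(D|F2)P(F2)
     = \frac{23}{500}
P(F2|D) = P(D|F2)P(F2) / P(D)
= \frac{20}{23}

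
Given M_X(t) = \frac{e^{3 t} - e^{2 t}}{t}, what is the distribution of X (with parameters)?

The MGF M(t) = \frac{e^{3 t} - e^{2 t}}{t} is the standard form for the Uniform distribution.
Comparing with the known MGF formula identifies: Uniform(2, 3)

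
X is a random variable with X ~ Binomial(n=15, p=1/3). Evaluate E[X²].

Using the identity E[X²] = Var(X) + (E[X])²:
E[X] = 5
Var(X) = \frac{10}{3}
E[X²] = \frac{10}{3} + (5)²
= \frac{85}{3}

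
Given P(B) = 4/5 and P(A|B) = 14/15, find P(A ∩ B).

By definition, P(A|B) = P(A ∩ B) / P(B)
So P(A ∩ B) = P(A|B) × P(B)
= 14/15 × 4/5
= 56/75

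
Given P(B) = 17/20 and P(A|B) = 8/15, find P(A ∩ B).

By definition, P(A|B) = P(A ∩ B) / P(B)
So P(A ∩ B) = P(A|B) × P(B)
= 8/15 × 17/20
= 34/75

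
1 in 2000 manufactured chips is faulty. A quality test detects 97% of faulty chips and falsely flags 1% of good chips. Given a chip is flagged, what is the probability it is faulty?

Let D = the rare event, + = positive/flagged.
P(D) = 1/2000
P(+|D) = 97/100
P(+|D') = 1/100
P(+) = P(+|D)P(D) + P(+|D')P(D')
     = \frac{97}{100} × \frac{1}{2000} + \frac{1}{100} × \frac{1999}{2000}
     = \frac{131}{12500}
P(D|+) = P(+|D)P(D)/P(+) = \frac{97}{2096}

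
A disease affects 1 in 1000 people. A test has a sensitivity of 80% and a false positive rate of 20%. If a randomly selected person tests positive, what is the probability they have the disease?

Let D = the rare event, + = positive/flagged.
P(D) = 1/1000
P(+|D) = 80/100 = 4/5
P(+|D') = 20/100 = 1/5
P(+) = P(+|D)P(D) + P(+|D')P(D')
     = \frac{4}{5} × \frac{1}{1000} + \frac{1}{5} × \frac{999}{1000}
     = \frac{1003}{5000}
P(D|+) = P(+|D)P(D)/P(+) = \frac{4}{1003}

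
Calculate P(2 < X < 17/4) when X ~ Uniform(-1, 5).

P(2 < X < 17/4) = ∫_{2}^{17/4} f(x) dx
where f(x) = \frac{1}{6}
= \frac{3}{8}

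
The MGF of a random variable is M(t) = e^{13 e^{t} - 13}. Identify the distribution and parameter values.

The MGF M(t) = e^{13 e^{t} - 13} is the standard form for the Poisson distribution.
Comparing with the known MGF formula identifies: Poisson(λ=13)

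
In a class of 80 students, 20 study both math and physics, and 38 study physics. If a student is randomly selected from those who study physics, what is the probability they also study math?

P(A ∩ B) = 20/80 = 1/4
P(B) = 38/80 = 19/40
P(A|B) = P(A ∩ B) / P(B) = (1/4) / (19/40) = 10/19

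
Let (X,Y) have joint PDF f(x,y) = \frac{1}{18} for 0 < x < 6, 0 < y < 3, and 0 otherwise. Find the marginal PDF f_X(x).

f_X(x) = ∫_0^3 f(x,y) dy
= ∫_0^3 \frac{1}{18} dy
= \frac{1}{6} for 0 < x < 6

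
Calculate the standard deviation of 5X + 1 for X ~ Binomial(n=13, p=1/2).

For X ~ Binomial(n=13, p=1/2):
Var(X) = \frac{13}{4}
SD(X) = √(Var(X)) = √(\frac{13}{4}) = \frac{\sqrt{13}}{2}
SD(5X + 1) = |5| × SD(X) = 5 × \frac{\sqrt{13}}{2} = \frac{5 \sqrt{13}}{2}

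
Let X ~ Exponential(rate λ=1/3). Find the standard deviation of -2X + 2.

For X ~ Exponential(rate λ=1/3):
Var(X) = 9
SD(X) = √(Var(X)) = √(9) = 3
SD(-2X + 2) = |-2| × SD(X) = 2 × 3 = 6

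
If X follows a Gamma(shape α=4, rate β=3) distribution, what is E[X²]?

Using the identity E[X²] = Var(X) + (E[X])²:
E[X] = \frac{4}{3}
Var(X) = \frac{4}{9}
E[X²] = \frac{4}{9} + (\frac{4}{3})²
= \frac{20}{9}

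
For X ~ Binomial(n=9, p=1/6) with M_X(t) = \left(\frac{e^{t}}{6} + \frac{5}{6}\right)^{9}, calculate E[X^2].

To find E[X^2], compute M^(2)(0):
M^(1)(t) = \frac{3 \left(\frac{e^{t}}{6} + \frac{5}{6}\right)^{8} e^{t}}{2}
M^(2)(t) = \frac{3 \left(\frac{e^{t}}{6} + \frac{5}{6}\right)^{8} e^{t}}{2} + 2 \left(\frac{e^{t}}{6} + \frac{5}{6}\right)^{7} e^{2 t}
M^(2)(0) = \frac{7}{2}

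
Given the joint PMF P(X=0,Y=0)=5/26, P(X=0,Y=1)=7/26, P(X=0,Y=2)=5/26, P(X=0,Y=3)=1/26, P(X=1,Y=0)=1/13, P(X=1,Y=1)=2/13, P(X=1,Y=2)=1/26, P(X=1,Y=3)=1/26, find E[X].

First find marginal of X:
P(X=0) = 9/13
P(X=1) = 4/13
E[X] = 0 × 9/13 + 1 × 4/13 = 4/13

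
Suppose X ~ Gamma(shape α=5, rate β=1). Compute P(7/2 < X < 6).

P(7/2 < X < 6) = ∫_{7/2}^{6} f(x) dx
where f(x) = \frac{x^{4} e^{- x}}{24}
= - \frac{115}{e^{6}} + \frac{3075}{128 e^{\frac{7}{2}}}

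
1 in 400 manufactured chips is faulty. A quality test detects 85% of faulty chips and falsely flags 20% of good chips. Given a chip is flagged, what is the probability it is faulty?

Let D = the rare event, + = positive/flagged.
P(D) = 1/400
P(+|D) = 85/100 = 17/20
P(+|D') = 20/100 = 1/5
P(+) = P(+|D)P(D) + P(+|D')P(D')
     = \frac{17}{20} × \frac{1}{400} + \frac{1}{5} × \frac{399}{400}
     = \frac{1613}{8000}
P(D|+) = P(+|D)P(D)/P(+) = \frac{17}{1613}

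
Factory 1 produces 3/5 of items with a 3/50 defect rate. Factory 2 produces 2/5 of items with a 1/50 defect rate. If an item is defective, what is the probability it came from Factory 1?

Using Bayes' theorem:
P(F1) = 3/5, P(D|F1) = 3/50
P(F2) = 2/5, P(D|F2) = 1/50
P(D) = P(D|F1)P(F1) + P(D|F2)P(F2)
     = \frac{11}{250}
P(F1|D) = P(D|F1)P(F1) / P(D)
= \frac{9}{11}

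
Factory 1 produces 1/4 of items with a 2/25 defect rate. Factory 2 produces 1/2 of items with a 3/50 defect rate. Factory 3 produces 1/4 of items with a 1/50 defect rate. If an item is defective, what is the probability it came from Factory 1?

Using Bayes' theorem:
P(F1) = 1/4, P(D|F1) = 2/25
P(F2) = 1/2, P(D|F2) = 3/50
P(F3) = 1/4, P(D|F3) = 1/50
P(D) = P(D|F1)P(F1) + P(D|F2)P(F2) + P(D|F3)P(F3)
     = \frac{11}{200}
P(F1|D) = P(D|F1)P(F1) / P(D)
= \frac{4}{11}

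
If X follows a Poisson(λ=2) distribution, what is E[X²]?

Using the identity E[X²] = Var(X) + (E[X])²:
E[X] = 2
Var(X) = 2
E[X²] = 2 + (2)²
= 6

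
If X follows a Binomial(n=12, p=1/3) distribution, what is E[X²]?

Using the identity E[X²] = Var(X) + (E[X])²:
E[X] = 4
Var(X) = \frac{8}{3}
E[X²] = \frac{8}{3} + (4)²
= \frac{56}{3}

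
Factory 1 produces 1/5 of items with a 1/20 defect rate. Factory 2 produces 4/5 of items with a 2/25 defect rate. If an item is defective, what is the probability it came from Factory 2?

Using Bayes' theorem:
P(F1) = 1/5, P(D|F1) = 1/20
P(F2) = 4/5, P(D|F2) = 2/25
P(D) = P(D|F1)P(F1) + P(D|F2)P(F2)
     = \frac{37}{500}
P(F2|D) = P(D|F2)P(F2) / P(D)
= \frac{32}{37}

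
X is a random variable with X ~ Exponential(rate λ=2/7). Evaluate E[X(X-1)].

E[X(X-1)] = E[X² - X] = E[X²] - E[X]
E[X] = \frac{7}{2}
E[X²] = Var(X) + (E[X])² = \frac{49}{4} + (\frac{7}{2})² = \frac{49}{2}
E[X(X-1)] = \frac{49}{2} - \frac{7}{2} = 21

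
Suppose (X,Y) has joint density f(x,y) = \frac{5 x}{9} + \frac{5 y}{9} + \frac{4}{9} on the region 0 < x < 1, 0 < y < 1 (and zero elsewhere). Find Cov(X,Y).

E[XY] = ∫∫ xy × f(x,y) dx dy = \frac{8}{27}
E[X] = \frac{59}{108}
E[Y] = \frac{59}{108}
Cov(X,Y) = E[XY] - E[X]E[Y] = - \frac{25}{11664}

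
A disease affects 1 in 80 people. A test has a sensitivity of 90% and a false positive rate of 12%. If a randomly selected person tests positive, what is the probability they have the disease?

Let D = the rare event, + = positive/flagged.
P(D) = 1/80
P(+|D) = 90/100 = 9/10
P(+|D') = 12/100 = 3/25
P(+) = P(+|D)P(D) + P(+|D')P(D')
     = \frac{9}{10} × \frac{1}{80} + \frac{3}{25} × \frac{79}{80}
     = \frac{519}{4000}
P(D|+) = P(+|D)P(D)/P(+) = \frac{15}{173}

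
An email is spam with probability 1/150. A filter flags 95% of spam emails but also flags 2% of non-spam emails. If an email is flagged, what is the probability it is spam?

Let D = the rare event, + = positive/flagged.
P(D) = 1/150
P(+|D) = 95/100 = 19/20
P(+|D') = 2/100 = 1/50
P(+) = P(+|D)P(D) + P(+|D')P(D')
     = \frac{19}{20} × \frac{1}{150} + \frac{1}{50} × \frac{149}{150}
     = \frac{131}{5000}
P(D|+) = P(+|D)P(D)/P(+) = \frac{95}{393}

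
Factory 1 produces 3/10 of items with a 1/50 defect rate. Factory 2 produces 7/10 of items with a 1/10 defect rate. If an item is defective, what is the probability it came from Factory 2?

Using Bayes' theorem:
P(F1) = 3/10, P(D|F1) = 1/50
P(F2) = 7/10, P(D|F2) = 1/10
P(D) = P(D|F1)P(F1) + P(D|F2)P(F2)
     = \frac{19}{250}
P(F2|D) = P(D|F2)P(F2) / P(D)
= \frac{35}{38}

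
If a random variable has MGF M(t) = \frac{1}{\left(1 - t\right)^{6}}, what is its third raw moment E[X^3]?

To find E[X^3], compute M^(3)(0):
M^(1)(t) = \frac{6}{\left(1 - t\right)^{7}}
M^(2)(t) = \frac{42}{\left(1 - t\right)^{8}}
M^(3)(t) = \frac{336}{\left(1 - t\right)^{9}}
M^(3)(0) = 336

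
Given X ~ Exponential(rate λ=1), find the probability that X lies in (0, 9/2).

P(0 < X < 9/2) = ∫_{0}^{9/2} f(x) dx
where f(x) = e^{- x}
= 1 - e^{- \frac{9}{2}}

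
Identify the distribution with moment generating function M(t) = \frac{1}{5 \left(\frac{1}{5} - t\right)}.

The MGF M(t) = \frac{1}{5 \left(\frac{1}{5} - t\right)} is the standard form for the Exponential distribution.
Comparing with the known MGF formula identifies: Exponential(rate λ=1/5)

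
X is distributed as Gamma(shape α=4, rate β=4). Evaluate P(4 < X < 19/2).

P(4 < X < 19/2) = ∫_{4}^{19/2} f(x) dx
where f(x) = \frac{128 x^{3} e^{- 4 x}}{3}
= \frac{-29719 + 2483 e^{22}}{3 e^{38}}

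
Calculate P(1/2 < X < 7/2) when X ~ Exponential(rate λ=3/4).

P(1/2 < X < 7/2) = ∫_{1/2}^{7/2} f(x) dx
where f(x) = \frac{3 e^{- \frac{3 x}{4}}}{4}
= - \frac{1 - e^{\frac{9}{4}}}{e^{\frac{21}{8}}}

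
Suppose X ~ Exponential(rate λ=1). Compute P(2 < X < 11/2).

P(2 < X < 11/2) = ∫_{2}^{11/2} f(x) dx
where f(x) = e^{- x}
= - \frac{1}{e^{\frac{11}{2}}} + e^{-2}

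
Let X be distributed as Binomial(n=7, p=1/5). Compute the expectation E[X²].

Using the identity E[X²] = Var(X) + (E[X])²:
E[X] = \frac{7}{5}
Var(X) = \frac{28}{25}
E[X²] = \frac{28}{25} + (\frac{7}{5})²
= \frac{77}{25}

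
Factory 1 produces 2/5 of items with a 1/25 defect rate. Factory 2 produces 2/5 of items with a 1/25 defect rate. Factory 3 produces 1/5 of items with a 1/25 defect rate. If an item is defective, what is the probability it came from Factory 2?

Using Bayes' theorem:
P(F1) = 2/5, P(D|F1) = 1/25
P(F2) = 2/5, P(D|F2) = 1/25
P(F3) = 1/5, P(D|F3) = 1/25
P(D) = P(D|F1)P(F1) + P(D|F2)P(F2) + P(D|F3)P(F3)
     = \frac{1}{25}
P(F2|D) = P(D|F2)P(F2) / P(D)
= \frac{2}{5}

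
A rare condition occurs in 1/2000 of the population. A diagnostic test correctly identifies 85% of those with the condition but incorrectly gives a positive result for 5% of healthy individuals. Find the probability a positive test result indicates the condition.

Let D = the rare event, + = positive/flagged.
P(D) = 1/2000
P(+|D) = 85/100 = 17/20
P(+|D') = 5/100 = 1/20
P(+) = P(+|D)P(D) + P(+|D')P(D')
     = \frac{17}{20} × \frac{1}{2000} + \frac{1}{20} × \frac{1999}{2000}
     = \frac{63}{1250}
P(D|+) = P(+|D)P(D)/P(+) = \frac{17}{2016}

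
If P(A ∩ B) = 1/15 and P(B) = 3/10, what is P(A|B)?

P(A|B) = P(A ∩ B) / P(B)
= (1/15) / (3/10)
= 2/9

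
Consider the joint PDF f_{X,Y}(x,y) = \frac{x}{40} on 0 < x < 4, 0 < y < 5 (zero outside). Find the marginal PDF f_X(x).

f_X(x) = ∫_0^5 f(x,y) dy
= ∫_0^5 \frac{x}{40} dy
= \frac{x}{8} for 0 < x < 4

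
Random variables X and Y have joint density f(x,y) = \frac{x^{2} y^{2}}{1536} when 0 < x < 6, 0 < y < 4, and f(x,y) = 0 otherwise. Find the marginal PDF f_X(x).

f_X(x) = ∫_0^4 f(x,y) dy
= ∫_0^4 \frac{x^{2} y^{2}}{1536} dy
= \frac{x^{2}}{72} for 0 < x < 6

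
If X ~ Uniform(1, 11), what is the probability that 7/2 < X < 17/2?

P(7/2 < X < 17/2) = ∫_{7/2}^{17/2} f(x) dx
where f(x) = \frac{1}{10}
= \frac{1}{2}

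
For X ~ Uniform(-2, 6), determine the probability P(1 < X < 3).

P(1 < X < 3) = ∫_{1}^{3} f(x) dx
where f(x) = \frac{1}{8}
= \frac{1}{4}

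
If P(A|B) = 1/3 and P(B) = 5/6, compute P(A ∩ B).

By definition, P(A|B) = P(A ∩ B) / P(B)
So P(A ∩ B) = P(A|B) × P(B)
= 1/3 × 5/6
= 5/18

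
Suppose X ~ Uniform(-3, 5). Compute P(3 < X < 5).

P(3 < X < 5) = ∫_{3}^{5} f(x) dx
where f(x) = \frac{1}{8}
= \frac{1}{4}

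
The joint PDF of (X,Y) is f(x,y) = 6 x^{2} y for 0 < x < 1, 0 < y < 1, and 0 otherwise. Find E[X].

E[X] = ∫_0^1 ∫_0^1 x × f(x,y) dy dx
= ∫_0^1 ∫_0^1 x × (6 x^{2} y) dy dx
= \frac{3}{4}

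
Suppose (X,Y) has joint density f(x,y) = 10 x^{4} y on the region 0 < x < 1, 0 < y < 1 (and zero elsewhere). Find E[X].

E[X] = ∫_0^1 ∫_0^1 x × f(x,y) dy dx
= ∫_0^1 ∫_0^1 x × (10 x^{4} y) dy dx
= \frac{5}{6}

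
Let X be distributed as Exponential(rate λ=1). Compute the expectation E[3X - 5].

For X ~ Exponential(rate λ=1):
E[X] = 1
E[3X - 5] = 3 × E[X] - 5 = -2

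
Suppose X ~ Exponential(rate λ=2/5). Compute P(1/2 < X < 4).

P(1/2 < X < 4) = ∫_{1/2}^{4} f(x) dx
where f(x) = \frac{2 e^{- \frac{2 x}{5}}}{5}
= - \frac{1 - e^{\frac{7}{5}}}{e^{\frac{8}{5}}}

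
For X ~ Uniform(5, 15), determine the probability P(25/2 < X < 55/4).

P(25/2 < X < 55/4) = ∫_{25/2}^{55/4} f(x) dx
where f(x) = \frac{1}{10}
= \frac{1}{8}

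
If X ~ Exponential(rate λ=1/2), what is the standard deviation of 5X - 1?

For X ~ Exponential(rate λ=1/2):
Var(X) = 4
SD(X) = √(Var(X)) = √(4) = 2
SD(5X - 1) = |5| × SD(X) = 5 × 2 = 10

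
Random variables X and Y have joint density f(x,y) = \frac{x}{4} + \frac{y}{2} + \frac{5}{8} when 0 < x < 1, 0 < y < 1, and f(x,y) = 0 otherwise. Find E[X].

E[X] = ∫_0^1 ∫_0^1 x × f(x,y) dy dx
= ∫_0^1 ∫_0^1 x × (\frac{x}{4} + \frac{y}{2} + \frac{5}{8}) dy dx
= \frac{25}{48}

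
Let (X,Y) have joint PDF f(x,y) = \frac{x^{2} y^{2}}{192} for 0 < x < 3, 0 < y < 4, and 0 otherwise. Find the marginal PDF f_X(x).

f_X(x) = ∫_0^4 f(x,y) dy
= ∫_0^4 \frac{x^{2} y^{2}}{192} dy
= \frac{x^{2}}{9} for 0 < x < 3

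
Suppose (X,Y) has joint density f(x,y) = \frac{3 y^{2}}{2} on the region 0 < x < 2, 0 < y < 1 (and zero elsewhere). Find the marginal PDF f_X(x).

f_X(x) = ∫_0^1 f(x,y) dy
= ∫_0^1 \frac{3 y^{2}}{2} dy
= \frac{1}{2} for 0 < x < 2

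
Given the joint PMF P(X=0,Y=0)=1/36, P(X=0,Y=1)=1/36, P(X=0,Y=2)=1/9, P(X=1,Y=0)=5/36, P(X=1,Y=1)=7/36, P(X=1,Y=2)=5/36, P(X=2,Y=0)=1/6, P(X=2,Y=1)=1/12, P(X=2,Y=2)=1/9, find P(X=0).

P(X=0) = P(X=0,Y=0) + P(X=0,Y=1) + P(X=0,Y=2)
= 1/36 + 1/36 + 1/9
= 1/6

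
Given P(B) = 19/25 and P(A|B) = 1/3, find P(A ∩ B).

By definition, P(A|B) = P(A ∩ B) / P(B)
So P(A ∩ B) = P(A|B) × P(B)
= 1/3 × 19/25
= 19/75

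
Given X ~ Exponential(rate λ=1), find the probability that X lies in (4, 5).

P(4 < X < 5) = ∫_{4}^{5} f(x) dx
where f(x) = e^{- x}
= - \frac{1 - e}{e^{5}}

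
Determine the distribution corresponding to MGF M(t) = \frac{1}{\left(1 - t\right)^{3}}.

The MGF M(t) = \frac{1}{\left(1 - t\right)^{3}} is the standard form for the Gamma distribution.
Comparing with the known MGF formula identifies: Gamma(shape α=3, rate β=1)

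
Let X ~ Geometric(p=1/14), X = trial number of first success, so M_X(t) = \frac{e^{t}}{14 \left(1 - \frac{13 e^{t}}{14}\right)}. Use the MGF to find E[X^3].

To find E[X^3], compute M^(3)(0):
M^(1)(t) = \frac{e^{t}}{14 \left(1 - \frac{13 e^{t}}{14}\right)} + \frac{13 e^{2 t}}{196 \left(1 - \frac{13 e^{t}}{14}\right)^{2}}
M^(2)(t) = \frac{e^{t}}{14 \left(1 - \frac{13 e^{t}}{14}\right)} + \frac{39 e^{2 t}}{196 \left(1 - \frac{13 e^{t}}{14}\right)^{2}} + \frac{169 e^{3 t}}{1372 \left(1 - \frac{13 e^{t}}{14}\right)^{3}}
M^(3)(t) = \frac{e^{t}}{14 \left(1 - \frac{13 e^{t}}{14}\right)} + \frac{13 e^{2 t}}{28 \left(1 - \frac{13 e^{t}}{14}\right)^{2}} + \frac{507 e^{3 t}}{686 \left(1 - \frac{13 e^{t}}{14}\right)^{3}} + \frac{6591 e^{4 t}}{19208 \left(1 - \frac{13 e^{t}}{14}\right)^{4}}
M^(3)(0) = 15302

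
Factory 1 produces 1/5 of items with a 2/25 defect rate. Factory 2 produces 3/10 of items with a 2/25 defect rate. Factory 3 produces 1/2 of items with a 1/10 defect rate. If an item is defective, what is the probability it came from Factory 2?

Using Bayes' theorem:
P(F1) = 1/5, P(D|F1) = 2/25
P(F2) = 3/10, P(D|F2) = 2/25
P(F3) = 1/2, P(D|F3) = 1/10
P(D) = P(D|F1)P(F1) + P(D|F2)P(F2) + P(D|F3)P(F3)
     = \frac{9}{100}
P(F2|D) = P(D|F2)P(F2) / P(D)
= \frac{4}{15}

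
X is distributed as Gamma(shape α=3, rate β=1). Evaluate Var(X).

For X ~ Gamma(shape α=3, rate β=1):
Var(X) = 3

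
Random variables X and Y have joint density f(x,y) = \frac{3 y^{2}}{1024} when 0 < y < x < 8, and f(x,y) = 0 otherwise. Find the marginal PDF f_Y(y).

f_Y(y) = ∫_y^8 \frac{3 y^{2}}{1024} dx = \frac{3 y^{2} \left(8 - y\right)}{1024}
for 0 < y < 8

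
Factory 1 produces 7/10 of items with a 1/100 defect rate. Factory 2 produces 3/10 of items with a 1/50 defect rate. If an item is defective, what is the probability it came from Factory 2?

Using Bayes' theorem:
P(F1) = 7/10, P(D|F1) = 1/100
P(F2) = 3/10, P(D|F2) = 1/50
P(D) = P(D|F1)P(F1) + P(D|F2)P(F2)
     = \frac{13}{1000}
P(F2|D) = P(D|F2)P(F2) / P(D)
= \frac{6}{13}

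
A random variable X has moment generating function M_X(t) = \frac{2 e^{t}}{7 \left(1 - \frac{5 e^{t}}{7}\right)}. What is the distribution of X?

The MGF M(t) = \frac{2 e^{t}}{7 \left(1 - \frac{5 e^{t}}{7}\right)} is the standard form for the Geometric distribution.
Comparing with the known MGF formula identifies: Geometric(p=2/7), X = trial number of first success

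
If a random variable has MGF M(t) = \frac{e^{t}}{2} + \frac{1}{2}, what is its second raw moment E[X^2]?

To find E[X^2], compute M^(2)(0):
M^(1)(t) = \frac{e^{t}}{2}
M^(2)(t) = \frac{e^{t}}{2}
M^(2)(0) = \frac{1}{2}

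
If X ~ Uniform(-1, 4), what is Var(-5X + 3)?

For X ~ Uniform(-1, 4):
Var(X) = \frac{25}{12}
Var(-5X + 3) = (-5)² × Var(X) = 25 × \frac{25}{12} = \frac{625}{12}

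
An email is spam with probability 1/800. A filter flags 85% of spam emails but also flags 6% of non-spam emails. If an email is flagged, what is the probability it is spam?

Let D = the rare event, + = positive/flagged.
P(D) = 1/800
P(+|D) = 85/100 = 17/20
P(+|D') = 6/100 = 3/50
P(+) = P(+|D)P(D) + P(+|D')P(D')
     = \frac{17}{20} × \frac{1}{800} + \frac{3}{50} × \frac{799}{800}
     = \frac{4879}{80000}
P(D|+) = P(+|D)P(D)/P(+) = \frac{5}{287}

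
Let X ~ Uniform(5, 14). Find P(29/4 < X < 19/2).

P(29/4 < X < 19/2) = ∫_{29/4}^{19/2} f(x) dx
where f(x) = \frac{1}{9}
= \frac{1}{4}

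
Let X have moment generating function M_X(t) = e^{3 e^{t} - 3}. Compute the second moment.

To find E[X^2], compute M^(2)(0):
M^(1)(t) = 3 e^{t} e^{3 e^{t} - 3}
M^(2)(t) = 9 e^{2 t} e^{3 e^{t} - 3} + 3 e^{t} e^{3 e^{t} - 3}
M^(2)(0) = 12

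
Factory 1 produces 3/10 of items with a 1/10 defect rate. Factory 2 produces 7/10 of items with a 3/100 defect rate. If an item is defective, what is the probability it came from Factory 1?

Using Bayes' theorem:
P(F1) = 3/10, P(D|F1) = 1/10
P(F2) = 7/10, P(D|F2) = 3/100
P(D) = P(D|F1)P(F1) + P(D|F2)P(F2)
     = \frac{51}{1000}
P(F1|D) = P(D|F1)P(F1) / P(D)
= \frac{10}{17}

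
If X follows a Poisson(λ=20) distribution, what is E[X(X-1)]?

E[X(X-1)] = E[X² - X] = E[X²] - E[X]
E[X] = 20
E[X²] = Var(X) + (E[X])² = 20 + (20)² = 420
E[X(X-1)] = 420 - 20 = 400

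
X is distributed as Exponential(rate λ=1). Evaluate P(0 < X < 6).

P(0 < X < 6) = ∫_{0}^{6} f(x) dx
where f(x) = e^{- x}
= 1 - e^{-6}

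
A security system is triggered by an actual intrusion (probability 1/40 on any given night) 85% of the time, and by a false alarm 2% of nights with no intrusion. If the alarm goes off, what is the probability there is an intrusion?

Let D = the rare event, + = positive/flagged.
P(D) = 1/40
P(+|D) = 85/100 = 17/20
P(+|D') = 2/100 = 1/50
P(+) = P(+|D)P(D) + P(+|D')P(D')
     = \frac{17}{20} × \frac{1}{40} + \frac{1}{50} × \frac{39}{40}
     = \frac{163}{4000}
P(D|+) = P(+|D)P(D)/P(+) = \frac{85}{163}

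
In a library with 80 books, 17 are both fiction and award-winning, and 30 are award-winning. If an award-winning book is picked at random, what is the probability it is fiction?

P(A ∩ B) = 17/80
P(B) = 30/80 = 3/8
P(A|B) = P(A ∩ B) / P(B) = (17/80) / (3/8) = 17/30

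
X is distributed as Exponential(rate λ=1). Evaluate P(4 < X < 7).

P(4 < X < 7) = ∫_{4}^{7} f(x) dx
where f(x) = e^{- x}
= - \frac{1 - e^{3}}{e^{7}}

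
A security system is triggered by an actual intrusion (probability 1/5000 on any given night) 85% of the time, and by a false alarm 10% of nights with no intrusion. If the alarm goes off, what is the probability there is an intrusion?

Let D = the rare event, + = positive/flagged.
P(D) = 1/5000
P(+|D) = 85/100 = 17/20
P(+|D') = 10/100 = 1/10
P(+) = P(+|D)P(D) + P(+|D')P(D')
     = \frac{17}{20} × \frac{1}{5000} + \frac{1}{10} × \frac{4999}{5000}
     = \frac{2003}{20000}
P(D|+) = P(+|D)P(D)/P(+) = \frac{17}{10015}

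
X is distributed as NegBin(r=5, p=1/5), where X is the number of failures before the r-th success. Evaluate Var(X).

For X ~ NegBin(r=5, p=1/5), where X is the number of failures before the r-th success:
Var(X) = 100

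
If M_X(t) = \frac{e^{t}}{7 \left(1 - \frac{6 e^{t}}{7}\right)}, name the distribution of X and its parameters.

The MGF M(t) = \frac{e^{t}}{7 \left(1 - \frac{6 e^{t}}{7}\right)} is the standard form for the Geometric distribution.
Comparing with the known MGF formula identifies: Geometric(p=1/7), X = trial number of first success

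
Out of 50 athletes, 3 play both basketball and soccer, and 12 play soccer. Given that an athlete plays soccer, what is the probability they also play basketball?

P(A ∩ B) = 3/50
P(B) = 12/50 = 6/25
P(A|B) = P(A ∩ B) / P(B) = (3/50) / (6/25) = 1/4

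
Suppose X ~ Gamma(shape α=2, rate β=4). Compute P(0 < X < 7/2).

P(0 < X < 7/2) = ∫_{0}^{7/2} f(x) dx
where f(x) = 16 x e^{- 4 x}
= 1 - \frac{15}{e^{14}}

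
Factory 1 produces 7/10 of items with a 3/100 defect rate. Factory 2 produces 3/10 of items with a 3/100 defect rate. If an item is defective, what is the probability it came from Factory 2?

Using Bayes' theorem:
P(F1) = 7/10, P(D|F1) = 3/100
P(F2) = 3/10, P(D|F2) = 3/100
P(D) = P(D|F1)P(F1) + P(D|F2)P(F2)
     = \frac{3}{100}
P(F2|D) = P(D|F2)P(F2) / P(D)
= \frac{3}{10}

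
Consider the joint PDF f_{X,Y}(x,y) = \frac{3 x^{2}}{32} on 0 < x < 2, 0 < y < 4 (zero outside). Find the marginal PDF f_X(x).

f_X(x) = ∫_0^4 f(x,y) dy
= ∫_0^4 \frac{3 x^{2}}{32} dy
= \frac{3 x^{2}}{8} for 0 < x < 2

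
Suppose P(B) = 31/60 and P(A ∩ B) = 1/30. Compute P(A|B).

P(A|B) = P(A ∩ B) / P(B)
= (1/30) / (31/60)
= 2/31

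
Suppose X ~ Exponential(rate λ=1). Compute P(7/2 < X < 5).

P(7/2 < X < 5) = ∫_{7/2}^{5} f(x) dx
where f(x) = e^{- x}
= - \frac{1}{e^{5}} + e^{- \frac{7}{2}}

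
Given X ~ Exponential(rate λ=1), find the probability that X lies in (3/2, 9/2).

P(3/2 < X < 9/2) = ∫_{3/2}^{9/2} f(x) dx
where f(x) = e^{- x}
= - \frac{1 - e^{3}}{e^{\frac{9}{2}}}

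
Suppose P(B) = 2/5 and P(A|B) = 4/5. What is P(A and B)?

By definition, P(A|B) = P(A ∩ B) / P(B)
So P(A ∩ B) = P(A|B) × P(B)
= 4/5 × 2/5
= 8/25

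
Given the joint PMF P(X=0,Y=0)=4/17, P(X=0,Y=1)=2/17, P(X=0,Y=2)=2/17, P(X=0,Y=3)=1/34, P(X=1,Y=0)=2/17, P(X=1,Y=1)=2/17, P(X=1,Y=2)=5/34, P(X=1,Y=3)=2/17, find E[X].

First find marginal of X:
P(X=0) = 1/2
P(X=1) = 1/2
E[X] = 0 × 1/2 + 1 × 1/2 = 1/2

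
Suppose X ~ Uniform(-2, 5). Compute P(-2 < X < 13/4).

P(-2 < X < 13/4) = ∫_{-2}^{13/4} f(x) dx
where f(x) = \frac{1}{7}
= \frac{3}{4}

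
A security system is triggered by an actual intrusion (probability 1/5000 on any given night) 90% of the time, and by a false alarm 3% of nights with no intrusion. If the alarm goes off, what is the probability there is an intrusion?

Let D = the rare event, + = positive/flagged.
P(D) = 1/5000
P(+|D) = 90/100 = 9/10
P(+|D') = 3/100
P(+) = P(+|D)P(D) + P(+|D')P(D')
     = \frac{9}{10} × \frac{1}{5000} + \frac{3}{100} × \frac{4999}{5000}
     = \frac{15087}{500000}
P(D|+) = P(+|D)P(D)/P(+) = \frac{30}{5029}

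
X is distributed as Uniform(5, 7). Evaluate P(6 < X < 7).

P(6 < X < 7) = ∫_{6}^{7} f(x) dx
where f(x) = \frac{1}{2}
= \frac{1}{2}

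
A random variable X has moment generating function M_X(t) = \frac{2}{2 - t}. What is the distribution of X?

The MGF M(t) = \frac{2}{2 - t} is the standard form for the Exponential distribution.
Comparing with the known MGF formula identifies: Exponential(rate λ=2)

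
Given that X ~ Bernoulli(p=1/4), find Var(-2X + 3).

For X ~ Bernoulli(p=1/4):
Var(X) = \frac{3}{16}
Var(-2X + 3) = (-2)² × Var(X) = 4 × \frac{3}{16} = \frac{3}{4}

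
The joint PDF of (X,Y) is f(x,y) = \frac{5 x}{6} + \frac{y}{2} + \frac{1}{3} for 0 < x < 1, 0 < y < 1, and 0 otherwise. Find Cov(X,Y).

E[XY] = ∫∫ xy × f(x,y) dx dy = \frac{11}{36}
E[X] = \frac{41}{72}
E[Y] = \frac{13}{24}
Cov(X,Y) = E[XY] - E[X]E[Y] = - \frac{5}{1728}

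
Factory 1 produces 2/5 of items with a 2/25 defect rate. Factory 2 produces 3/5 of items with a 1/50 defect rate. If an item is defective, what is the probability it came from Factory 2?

Using Bayes' theorem:
P(F1) = 2/5, P(D|F1) = 2/25
P(F2) = 3/5, P(D|F2) = 1/50
P(D) = P(D|F1)P(F1) + P(D|F2)P(F2)
     = \frac{11}{250}
P(F2|D) = P(D|F2)P(F2) / P(D)
= \frac{3}{11}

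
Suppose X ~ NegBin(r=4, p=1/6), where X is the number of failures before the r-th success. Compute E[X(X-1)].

E[X(X-1)] = E[X² - X] = E[X²] - E[X]
E[X] = 20
E[X²] = Var(X) + (E[X])² = 120 + (20)² = 520
E[X(X-1)] = 520 - 20 = 500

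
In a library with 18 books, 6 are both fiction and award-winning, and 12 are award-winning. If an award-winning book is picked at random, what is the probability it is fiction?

P(A ∩ B) = 6/18 = 1/3
P(B) = 12/18 = 2/3
P(A|B) = P(A ∩ B) / P(B) = (1/3) / (2/3) = 1/2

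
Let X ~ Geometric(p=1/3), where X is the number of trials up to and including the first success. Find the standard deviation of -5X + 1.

For X ~ Geometric(p=1/3), where X is the number of trials up to and including the first success:
Var(X) = 6
SD(X) = √(Var(X)) = √(6) = \sqrt{6}
SD(-5X + 1) = |-5| × SD(X) = 5 × \sqrt{6} = 5 \sqrt{6}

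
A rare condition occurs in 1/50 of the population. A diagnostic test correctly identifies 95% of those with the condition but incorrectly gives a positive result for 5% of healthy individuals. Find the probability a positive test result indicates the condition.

Let D = the rare event, + = positive/flagged.
P(D) = 1/50
P(+|D) = 95/100 = 19/20
P(+|D') = 5/100 = 1/20
P(+) = P(+|D)P(D) + P(+|D')P(D')
     = \frac{19}{20} × \frac{1}{50} + \frac{1}{20} × \frac{49}{50}
     = \frac{17}{250}
P(D|+) = P(+|D)P(D)/P(+) = \frac{19}{68}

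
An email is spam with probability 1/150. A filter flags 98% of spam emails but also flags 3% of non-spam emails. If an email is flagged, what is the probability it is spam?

Let D = the rare event, + = positive/flagged.
P(D) = 1/150
P(+|D) = 98/100 = 49/50
P(+|D') = 3/100
P(+) = P(+|D)P(D) + P(+|D')P(D')
     = \frac{49}{50} × \frac{1}{150} + \frac{3}{100} × \frac{149}{150}
     = \frac{109}{3000}
P(D|+) = P(+|D)P(D)/P(+) = \frac{98}{545}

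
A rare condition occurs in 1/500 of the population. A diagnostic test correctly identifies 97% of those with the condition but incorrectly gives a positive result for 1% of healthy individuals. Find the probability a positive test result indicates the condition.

Let D = the rare event, + = positive/flagged.
P(D) = 1/500
P(+|D) = 97/100
P(+|D') = 1/100
P(+) = P(+|D)P(D) + P(+|D')P(D')
     = \frac{97}{100} × \frac{1}{500} + \frac{1}{100} × \frac{499}{500}
     = \frac{149}{12500}
P(D|+) = P(+|D)P(D)/P(+) = \frac{97}{596}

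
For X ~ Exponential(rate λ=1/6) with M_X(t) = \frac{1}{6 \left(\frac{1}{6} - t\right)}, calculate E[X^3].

To find E[X^3], compute M^(3)(0):
M^(1)(t) = \frac{1}{6 \left(\frac{1}{6} - t\right)^{2}}
M^(2)(t) = \frac{1}{3 \left(\frac{1}{6} - t\right)^{3}}
M^(3)(t) = \frac{1}{\left(\frac{1}{6} - t\right)^{4}}
M^(3)(0) = 1296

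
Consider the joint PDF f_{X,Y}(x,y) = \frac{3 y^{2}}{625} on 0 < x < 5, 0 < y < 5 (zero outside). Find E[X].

f_X(x) = ∫_0^5 \frac{3 y^{2}}{625} dy = \frac{1}{5}
E[X] = ∫_0^5 x × (\frac{1}{5}) dx = \frac{5}{2}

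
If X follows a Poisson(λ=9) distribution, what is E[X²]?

Using the identity E[X²] = Var(X) + (E[X])²:
E[X] = 9
Var(X) = 9
E[X²] = 9 + (9)²
= 90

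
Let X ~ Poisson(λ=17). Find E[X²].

Using the identity E[X²] = Var(X) + (E[X])²:
E[X] = 17
Var(X) = 17
E[X²] = 17 + (17)²
= 306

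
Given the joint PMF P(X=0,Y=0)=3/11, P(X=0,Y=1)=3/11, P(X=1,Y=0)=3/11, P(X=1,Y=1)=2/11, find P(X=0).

P(X=0) = P(X=0,Y=0) + P(X=0,Y=1)
= 3/11 + 3/11
= 6/11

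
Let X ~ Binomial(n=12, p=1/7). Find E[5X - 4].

For X ~ Binomial(n=12, p=1/7):
E[X] = \frac{12}{7}
E[5X - 4] = 5 × E[X] - 4 = \frac{32}{7}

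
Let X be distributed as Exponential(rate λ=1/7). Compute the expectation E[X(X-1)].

E[X(X-1)] = E[X² - X] = E[X²] - E[X]
E[X] = 7
E[X²] = Var(X) + (E[X])² = 49 + (7)² = 98
E[X(X-1)] = 98 - 7 = 91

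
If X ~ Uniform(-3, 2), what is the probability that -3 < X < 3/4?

P(-3 < X < 3/4) = ∫_{-3}^{3/4} f(x) dx
where f(x) = \frac{1}{5}
= \frac{3}{4}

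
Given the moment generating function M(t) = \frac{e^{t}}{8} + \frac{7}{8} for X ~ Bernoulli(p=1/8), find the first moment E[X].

To find E[X], compute M^(1)(0):
M^(1)(t) = \frac{e^{t}}{8}
M^(1)(0) = \frac{1}{8}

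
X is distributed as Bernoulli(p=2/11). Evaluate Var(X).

For X ~ Bernoulli(p=2/11):
Var(X) = \frac{18}{121}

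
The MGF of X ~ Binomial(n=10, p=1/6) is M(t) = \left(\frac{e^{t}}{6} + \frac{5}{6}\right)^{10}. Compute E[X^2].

To find E[X^2], compute M^(2)(0):
M^(1)(t) = \frac{5 \left(\frac{e^{t}}{6} + \frac{5}{6}\right)^{9} e^{t}}{3}
M^(2)(t) = \frac{5 \left(\frac{e^{t}}{6} + \frac{5}{6}\right)^{9} e^{t}}{3} + \frac{5 \left(\frac{e^{t}}{6} + \frac{5}{6}\right)^{8} e^{2 t}}{2}
M^(2)(0) = \frac{25}{6}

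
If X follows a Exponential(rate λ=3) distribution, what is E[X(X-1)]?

E[X(X-1)] = E[X² - X] = E[X²] - E[X]
E[X] = \frac{1}{3}
E[X²] = Var(X) + (E[X])² = \frac{1}{9} + (\frac{1}{3})² = \frac{2}{9}
E[X(X-1)] = \frac{2}{9} - \frac{1}{3} = - \frac{1}{9}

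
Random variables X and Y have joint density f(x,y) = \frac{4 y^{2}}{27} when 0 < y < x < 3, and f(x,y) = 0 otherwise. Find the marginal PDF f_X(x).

f_X(x) = ∫_0^x \frac{4 y^{2}}{27} dy = \frac{4 x^{3}}{81}
for 0 < x < 3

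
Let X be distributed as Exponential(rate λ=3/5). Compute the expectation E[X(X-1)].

E[X(X-1)] = E[X² - X] = E[X²] - E[X]
E[X] = \frac{5}{3}
E[X²] = Var(X) + (E[X])² = \frac{25}{9} + (\frac{5}{3})² = \frac{50}{9}
E[X(X-1)] = \frac{50}{9} - \frac{5}{3} = \frac{35}{9}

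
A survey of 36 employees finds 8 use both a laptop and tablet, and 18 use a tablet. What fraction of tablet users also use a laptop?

P(A ∩ B) = 8/36 = 2/9
P(B) = 18/36 = 1/2
P(A|B) = P(A ∩ B) / P(B) = (2/9) / (1/2) = 4/9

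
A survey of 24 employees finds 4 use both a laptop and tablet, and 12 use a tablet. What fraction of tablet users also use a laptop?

P(A ∩ B) = 4/24 = 1/6
P(B) = 12/24 = 1/2
P(A|B) = P(A ∩ B) / P(B) = (1/6) / (1/2) = 1/3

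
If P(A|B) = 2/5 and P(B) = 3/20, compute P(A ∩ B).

By definition, P(A|B) = P(A ∩ B) / P(B)
So P(A ∩ B) = P(A|B) × P(B)
= 2/5 × 3/20
= 3/50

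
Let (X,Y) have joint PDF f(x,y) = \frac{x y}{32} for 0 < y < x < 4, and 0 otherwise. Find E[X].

f_X(x) = ∫_0^x \frac{x y}{32} dy = \frac{x^{3}}{64}
E[X] = ∫_0^4 x × (\frac{x^{3}}{64}) dx = \frac{16}{5}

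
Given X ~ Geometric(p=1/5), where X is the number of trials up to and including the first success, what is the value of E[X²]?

Using the identity E[X²] = Var(X) + (E[X])²:
E[X] = 5
Var(X) = 20
E[X²] = 20 + (5)²
= 45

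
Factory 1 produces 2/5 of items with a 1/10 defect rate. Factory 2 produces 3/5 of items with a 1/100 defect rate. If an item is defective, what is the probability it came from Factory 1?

Using Bayes' theorem:
P(F1) = 2/5, P(D|F1) = 1/10
P(F2) = 3/5, P(D|F2) = 1/100
P(D) = P(D|F1)P(F1) + P(D|F2)P(F2)
     = \frac{23}{500}
P(F1|D) = P(D|F1)P(F1) / P(D)
= \frac{20}{23}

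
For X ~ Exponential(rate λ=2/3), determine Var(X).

For X ~ Exponential(rate λ=2/3):
Var(X) = \frac{9}{4}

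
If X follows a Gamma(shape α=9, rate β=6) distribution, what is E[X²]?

Using the identity E[X²] = Var(X) + (E[X])²:
E[X] = \frac{3}{2}
Var(X) = \frac{1}{4}
E[X²] = \frac{1}{4} + (\frac{3}{2})²
= \frac{5}{2}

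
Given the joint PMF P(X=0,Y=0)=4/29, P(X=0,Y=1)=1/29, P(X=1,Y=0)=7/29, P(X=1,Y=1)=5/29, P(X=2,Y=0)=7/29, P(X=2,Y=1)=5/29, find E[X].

First find marginal of X:
P(X=0) = 5/29
P(X=1) = 12/29
P(X=2) = 12/29
E[X] = 0 × 5/29 + 1 × 12/29 + 2 × 12/29 = 36/29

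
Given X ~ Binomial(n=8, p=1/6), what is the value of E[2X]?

For X ~ Binomial(n=8, p=1/6):
E[X] = \frac{4}{3}
E[2X] = 2 × E[X] + 0 = \frac{8}{3}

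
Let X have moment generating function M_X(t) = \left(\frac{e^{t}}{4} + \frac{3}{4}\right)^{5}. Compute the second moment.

To find E[X^2], compute M^(2)(0):
M^(1)(t) = \frac{5 \left(\frac{e^{t}}{4} + \frac{3}{4}\right)^{4} e^{t}}{4}
M^(2)(t) = \frac{5 \left(\frac{e^{t}}{4} + \frac{3}{4}\right)^{4} e^{t}}{4} + \frac{5 \left(\frac{e^{t}}{4} + \frac{3}{4}\right)^{3} e^{2 t}}{4}
M^(2)(0) = \frac{5}{2}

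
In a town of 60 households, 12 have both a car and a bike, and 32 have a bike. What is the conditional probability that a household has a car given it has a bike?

P(A ∩ B) = 12/60 = 1/5
P(B) = 32/60 = 8/15
P(A|B) = P(A ∩ B) / P(B) = (1/5) / (8/15) = 3/8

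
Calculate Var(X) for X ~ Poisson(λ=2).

For X ~ Poisson(λ=2):
Var(X) = 2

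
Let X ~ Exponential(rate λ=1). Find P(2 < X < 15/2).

P(2 < X < 15/2) = ∫_{2}^{15/2} f(x) dx
where f(x) = e^{- x}
= - \frac{1}{e^{\frac{15}{2}}} + e^{-2}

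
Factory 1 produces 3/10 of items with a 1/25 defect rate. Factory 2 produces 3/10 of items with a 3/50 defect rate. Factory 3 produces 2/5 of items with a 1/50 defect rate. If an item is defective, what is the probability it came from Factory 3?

Using Bayes' theorem:
P(F1) = 3/10, P(D|F1) = 1/25
P(F2) = 3/10, P(D|F2) = 3/50
P(F3) = 2/5, P(D|F3) = 1/50
P(D) = P(D|F1)P(F1) + P(D|F2)P(F2) + P(D|F3)P(F3)
     = \frac{19}{500}
P(F3|D) = P(D|F3)P(F3) / P(D)
= \frac{4}{19}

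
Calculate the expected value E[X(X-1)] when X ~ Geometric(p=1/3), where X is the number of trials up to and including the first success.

E[X(X-1)] = E[X² - X] = E[X²] - E[X]
E[X] = 3
E[X²] = Var(X) + (E[X])² = 6 + (3)² = 15
E[X(X-1)] = 15 - 3 = 12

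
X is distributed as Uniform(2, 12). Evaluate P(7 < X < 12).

P(7 < X < 12) = ∫_{7}^{12} f(x) dx
where f(x) = \frac{1}{10}
= \frac{1}{2}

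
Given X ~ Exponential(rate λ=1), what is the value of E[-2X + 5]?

For X ~ Exponential(rate λ=1):
E[X] = 1
E[-2X + 5] = -2 × E[X] + 5 = 3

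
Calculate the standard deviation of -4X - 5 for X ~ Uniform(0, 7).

For X ~ Uniform(0, 7):
Var(X) = \frac{49}{12}
SD(X) = √(Var(X)) = √(\frac{49}{12}) = \frac{7 \sqrt{3}}{6}
SD(-4X - 5) = |-4| × SD(X) = 4 × \frac{7 \sqrt{3}}{6} = \frac{14 \sqrt{3}}{3}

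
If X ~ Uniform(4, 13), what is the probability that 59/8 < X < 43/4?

P(59/8 < X < 43/4) = ∫_{59/8}^{43/4} f(x) dx
where f(x) = \frac{1}{9}
= \frac{3}{8}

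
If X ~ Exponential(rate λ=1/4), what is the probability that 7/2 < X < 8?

P(7/2 < X < 8) = ∫_{7/2}^{8} f(x) dx
where f(x) = \frac{e^{- \frac{x}{4}}}{4}
= - \frac{1}{e^{2}} + e^{- \frac{7}{8}}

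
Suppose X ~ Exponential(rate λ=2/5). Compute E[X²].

Using the identity E[X²] = Var(X) + (E[X])²:
E[X] = \frac{5}{2}
Var(X) = \frac{25}{4}
E[X²] = \frac{25}{4} + (\frac{5}{2})²
= \frac{25}{2}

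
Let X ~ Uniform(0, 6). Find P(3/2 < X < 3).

P(3/2 < X < 3) = ∫_{3/2}^{3} f(x) dx
where f(x) = \frac{1}{6}
= \frac{1}{4}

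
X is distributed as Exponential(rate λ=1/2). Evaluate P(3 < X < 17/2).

P(3 < X < 17/2) = ∫_{3}^{17/2} f(x) dx
where f(x) = \frac{e^{- \frac{x}{2}}}{2}
= - \frac{1}{e^{\frac{17}{4}}} + e^{- \frac{3}{2}}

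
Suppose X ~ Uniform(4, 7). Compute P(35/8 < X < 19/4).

P(35/8 < X < 19/4) = ∫_{35/8}^{19/4} f(x) dx
where f(x) = \frac{1}{3}
= \frac{1}{8}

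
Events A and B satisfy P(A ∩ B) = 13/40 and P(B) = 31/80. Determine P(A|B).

P(A|B) = P(A ∩ B) / P(B)
= (13/40) / (31/80)
= 26/31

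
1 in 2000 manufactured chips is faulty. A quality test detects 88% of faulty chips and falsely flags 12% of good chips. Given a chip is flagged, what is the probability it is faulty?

Let D = the rare event, + = positive/flagged.
P(D) = 1/2000
P(+|D) = 88/100 = 22/25
P(+|D') = 12/100 = 3/25
P(+) = P(+|D)P(D) + P(+|D')P(D')
     = \frac{22}{25} × \frac{1}{2000} + \frac{3}{25} × \frac{1999}{2000}
     = \frac{6019}{50000}
P(D|+) = P(+|D)P(D)/P(+) = \frac{22}{6019}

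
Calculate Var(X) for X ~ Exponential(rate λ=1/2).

For X ~ Exponential(rate λ=1/2):
Var(X) = 4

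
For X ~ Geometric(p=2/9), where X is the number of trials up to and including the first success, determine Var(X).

For X ~ Geometric(p=2/9), where X is the number of trials up to and including the first success:
Var(X) = \frac{63}{4}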